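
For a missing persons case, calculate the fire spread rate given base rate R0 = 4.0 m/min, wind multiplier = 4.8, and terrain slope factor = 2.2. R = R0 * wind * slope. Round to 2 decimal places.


Fire spread rate calculation:
R = R0 * wind_factor * slope_factor
= 4.0 * 4.8 * 2.2
= 19.2 * 2.2
= 42.24 m/min

42.24


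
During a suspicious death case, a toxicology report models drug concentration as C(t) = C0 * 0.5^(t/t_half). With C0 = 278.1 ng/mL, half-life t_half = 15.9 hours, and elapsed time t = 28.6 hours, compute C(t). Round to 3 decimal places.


Drug concentration decay:
Number of half-lives = t / t_half = 28.6 / 15.9 = 1.798742
Decay factor = 0.5^1.798742 = 0.28742511
C(t) = 278.1 * 0.28742511 = 79.933 ng/mL

79.933


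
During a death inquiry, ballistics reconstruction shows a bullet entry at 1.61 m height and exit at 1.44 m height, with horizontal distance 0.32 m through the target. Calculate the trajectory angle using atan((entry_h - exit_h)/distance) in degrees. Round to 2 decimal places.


Bullet trajectory angle:
Height difference = 1.61 - 1.44 = 0.17 m
angle = atan(0.17 / 0.32)
angle = atan(0.53125)
angle = 27.98 degrees

27.98


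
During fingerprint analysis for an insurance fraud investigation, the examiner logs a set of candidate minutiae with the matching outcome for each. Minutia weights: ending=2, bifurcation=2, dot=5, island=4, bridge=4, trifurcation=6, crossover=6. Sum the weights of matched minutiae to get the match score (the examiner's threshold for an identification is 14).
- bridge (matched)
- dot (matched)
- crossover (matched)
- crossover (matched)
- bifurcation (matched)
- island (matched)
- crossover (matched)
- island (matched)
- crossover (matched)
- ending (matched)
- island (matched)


Weighted minutiae match score:
  bridge: matched, +4 (running total 4)
  dot: matched, +5 (running total 9)
  crossover: matched, +6 (running total 15)
  crossover: matched, +6 (running total 21)
  bifurcation: matched, +2 (running total 23)
  island: matched, +4 (running total 27)
  crossover: matched, +6 (running total 33)
  island: matched, +4 (running total 37)
  crossover: matched, +6 (running total 43)
  ending: matched, +2 (running total 45)
  island: matched, +4 (running total 49)
Total score = 49
Threshold = 14; verdict = identification

49


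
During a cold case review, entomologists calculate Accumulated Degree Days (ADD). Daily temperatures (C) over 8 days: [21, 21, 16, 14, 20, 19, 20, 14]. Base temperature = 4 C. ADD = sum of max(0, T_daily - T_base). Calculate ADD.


Computing ADD day by day:
Day 1: max(0, 21 - 4) = 17
Day 2: max(0, 21 - 4) = 17
Day 3: max(0, 16 - 4) = 12
Day 4: max(0, 14 - 4) = 10
Day 5: max(0, 20 - 4) = 16
Day 6: max(0, 19 - 4) = 15
Day 7: max(0, 20 - 4) = 16
Day 8: max(0, 14 - 4) = 10
Total ADD = 113

113


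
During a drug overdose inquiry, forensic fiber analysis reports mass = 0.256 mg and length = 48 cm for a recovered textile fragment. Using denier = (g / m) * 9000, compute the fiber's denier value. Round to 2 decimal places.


Denier calculation:
Mass in grams = 0.256 mg / 1000 = 0.000256 g
Length in meters = 48 cm / 100 = 0.48 m
Linear density = mass / length = 0.000256 / 0.48 = 0.00053333 g/m
Denier = (g/m) * 9000 = 0.00053333 * 9000 = 4.80

4.80


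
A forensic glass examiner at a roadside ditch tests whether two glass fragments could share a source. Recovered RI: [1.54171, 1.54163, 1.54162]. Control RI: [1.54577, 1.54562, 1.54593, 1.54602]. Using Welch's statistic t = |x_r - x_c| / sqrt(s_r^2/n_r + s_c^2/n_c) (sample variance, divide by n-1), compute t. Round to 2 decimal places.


Welch's t-criterion for glass RI comparison:
Recovered mean = sum / n_r = 4.62496 / 3 = 1.5416533
Control mean = sum / n_c = 6.18334 / 4 = 1.545835
Recovered sample variance s_r^2 = 2.43333e-09
Control sample variance s_c^2 = 3.12333e-08
Welch SE (unpooled) = sqrt(s_r^2/n_r + s_c^2/n_c) = sqrt(8.11111e-10 + 7.80833e-09) = sqrt(8.61944e-09) = 9.28409e-05
|mean_r - mean_c| = 0.00418167
t = 0.00418167 / 9.28409e-05 = 45.04

45.04


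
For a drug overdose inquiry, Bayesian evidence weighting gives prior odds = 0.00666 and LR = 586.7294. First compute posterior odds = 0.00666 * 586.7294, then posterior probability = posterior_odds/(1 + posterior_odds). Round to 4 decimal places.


Bayesian evidence evaluation:
Posterior odds = prior_odds * LR = 0.00666 * 586.7294 = 3.907618
Posterior probability = posterior_odds / (1 + posterior_odds)
= 3.907618 / (1 + 3.907618)
= 3.907618 / 4.907618
= 0.7962

0.7962


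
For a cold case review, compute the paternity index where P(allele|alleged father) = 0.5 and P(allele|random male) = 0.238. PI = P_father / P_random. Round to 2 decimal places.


Paternity Index calculation:
PI = P(allele|father) / P(allele|random)
PI = 0.5 / 0.238
PI = 2.10

2.10


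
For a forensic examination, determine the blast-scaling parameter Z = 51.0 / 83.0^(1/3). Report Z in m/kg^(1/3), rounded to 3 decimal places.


Scaled distance calculation:
W^(1/3) = 83.0^(1/3) = 4.362071
Z = R / W^(1/3) = 51.0 / 4.362071
Z = 11.692 m/kg^(1/3)

11.692


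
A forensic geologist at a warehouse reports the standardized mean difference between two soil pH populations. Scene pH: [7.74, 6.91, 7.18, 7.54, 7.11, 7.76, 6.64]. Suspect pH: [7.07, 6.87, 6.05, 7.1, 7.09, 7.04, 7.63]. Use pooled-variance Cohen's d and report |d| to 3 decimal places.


Pooled-variance Cohen's d for soil pH comparison:
Scene mean = 50.88 / 7 = 7.268571
Suspect mean = 48.85 / 7 = 6.978571
Scene sample variance s_s^2 = 0.182348
Suspect sample variance s_c^2 = 0.222948
Pooled variance = ((n_s-1)*s_s^2 + (n_c-1)*s_c^2) / (n_s + n_c - 2) = 0.202648
Pooled SD = sqrt(0.202648) = 0.450164
Mean difference = 0.29
|d| = |0.29| / 0.450164 = 0.644

0.644


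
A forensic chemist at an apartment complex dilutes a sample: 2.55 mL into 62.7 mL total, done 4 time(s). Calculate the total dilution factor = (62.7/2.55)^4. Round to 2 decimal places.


Dilution factor calculation:
Single dilution = V_total / V_sample = 62.7 / 2.55 ≈ 24.588235
Number of dilutions = 4
Total DF = (62.7 / 2.55)^4 (full precision, rounded at the end) = 365518.57

365518.57


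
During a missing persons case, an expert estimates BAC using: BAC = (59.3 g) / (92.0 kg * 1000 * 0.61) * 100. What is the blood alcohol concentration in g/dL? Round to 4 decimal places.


Applying the Widmark formula:
BAC = (dose_g / (body_wt * 1000 * r)) * 100
Denominator = 92.0 * 1000 * 0.61 = 56120
BAC = (59.3 / 56120) * 100
BAC = 0.1057 g/dL

0.1057


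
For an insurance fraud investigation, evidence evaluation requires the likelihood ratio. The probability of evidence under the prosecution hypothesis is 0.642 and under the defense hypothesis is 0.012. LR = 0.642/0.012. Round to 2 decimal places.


Likelihood ratio calculation:
LR = P(E|Hp) / P(E|Hd)
LR = 0.642 / 0.012
LR = 53.50

53.50


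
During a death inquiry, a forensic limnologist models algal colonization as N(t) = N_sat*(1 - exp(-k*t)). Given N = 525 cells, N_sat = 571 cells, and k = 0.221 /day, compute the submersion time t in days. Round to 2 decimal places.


PMSI from diatom colonization curve:
N / N_sat = 525 / 571 = 0.91944
1 - N/N_sat = 0.08056
ln(1 - N/N_sat) = -2.518753
t = -ln(1 - N/N_sat) / k = -(-2.518753) / 0.221 = 11.40 days

11.40


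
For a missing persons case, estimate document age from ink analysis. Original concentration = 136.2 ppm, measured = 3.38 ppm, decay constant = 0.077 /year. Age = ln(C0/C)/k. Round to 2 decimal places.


Document age estimation:
C0/C = 136.2 / 3.38 = 40.295858
ln(C0/C) = 3.696249
t = 3.696249 / 0.077 = 48.00 years

48.00


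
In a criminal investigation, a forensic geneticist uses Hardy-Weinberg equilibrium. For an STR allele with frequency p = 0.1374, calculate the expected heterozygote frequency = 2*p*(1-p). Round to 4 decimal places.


Hardy-Weinberg heterozygote frequency:
q = 1 - p = 1 - 0.1374 = 0.8626
2pq = 2 * 0.1374 * 0.8626 = 0.2370

0.2370


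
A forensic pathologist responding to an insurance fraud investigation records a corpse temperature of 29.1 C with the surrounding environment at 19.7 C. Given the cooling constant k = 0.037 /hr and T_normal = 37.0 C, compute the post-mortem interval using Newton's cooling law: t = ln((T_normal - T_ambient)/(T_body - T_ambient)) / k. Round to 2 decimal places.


Using Newton's law of cooling:
t = ln((T_normal - T_ambient) / (T_body - T_ambient)) / k
T_normal - T_ambient = 17.3
T_body - T_ambient = 9.4
Ratio = 1.840426
ln(ratio) = 0.609997
t = 0.609997 / 0.037 = 16.49 hours

16.49


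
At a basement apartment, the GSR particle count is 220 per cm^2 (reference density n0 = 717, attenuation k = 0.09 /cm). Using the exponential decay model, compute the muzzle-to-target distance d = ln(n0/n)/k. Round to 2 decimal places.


GSR distance calculation:
n0/n = 717 / 220 = 3.259091
ln(n0/n) = 1.181448
d = 1.181448 / 0.09 = 13.13 cm

13.13


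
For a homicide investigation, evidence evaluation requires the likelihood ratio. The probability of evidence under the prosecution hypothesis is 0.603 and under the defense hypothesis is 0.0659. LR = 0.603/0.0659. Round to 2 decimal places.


Likelihood ratio calculation:
LR = P(E|Hp) / P(E|Hd)
LR = 0.603 / 0.0659
LR = 9.15

9.15


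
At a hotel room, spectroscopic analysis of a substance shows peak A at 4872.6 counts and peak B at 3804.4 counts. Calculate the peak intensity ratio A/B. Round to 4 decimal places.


Spectral peak ratio:
Peak A = 4872.6 counts
Peak B = 3804.4 counts
Ratio = 4872.6 / 3804.4 = 1.2808

1.2808


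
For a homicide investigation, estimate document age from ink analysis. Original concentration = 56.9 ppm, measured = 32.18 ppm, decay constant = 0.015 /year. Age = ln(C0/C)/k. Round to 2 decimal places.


Document age estimation:
C0/C = 56.9 / 32.18 = 1.768179
ln(C0/C) = 0.56995
t = 0.56995 / 0.015 = 38.00 years

38.00


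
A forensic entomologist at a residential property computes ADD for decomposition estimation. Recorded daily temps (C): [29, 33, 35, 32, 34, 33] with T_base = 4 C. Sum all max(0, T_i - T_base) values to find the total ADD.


Computing ADD day by day:
Day 1: max(0, 29 - 4) = 25
Day 2: max(0, 33 - 4) = 29
Day 3: max(0, 35 - 4) = 31
Day 4: max(0, 32 - 4) = 28
Day 5: max(0, 34 - 4) = 30
Day 6: max(0, 33 - 4) = 29
Total ADD = 172

172


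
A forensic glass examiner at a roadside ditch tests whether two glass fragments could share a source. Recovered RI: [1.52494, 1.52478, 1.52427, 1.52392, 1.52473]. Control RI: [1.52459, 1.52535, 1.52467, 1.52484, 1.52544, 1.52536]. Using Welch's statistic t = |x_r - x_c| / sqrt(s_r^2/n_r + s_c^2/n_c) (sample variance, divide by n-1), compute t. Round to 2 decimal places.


Welch's t-criterion for glass RI comparison:
Recovered mean = sum / n_r = 7.62264 / 5 = 1.524528
Control mean = sum / n_c = 9.15025 / 6 = 1.5250417
Recovered sample variance s_r^2 = 1.7757e-07
Control sample variance s_c^2 = 1.47577e-07
Welch SE (unpooled) = sqrt(s_r^2/n_r + s_c^2/n_c) = sqrt(3.5514e-08 + 2.45961e-08) = sqrt(6.01101e-08) = 0.000245174
|mean_r - mean_c| = 0.000513667
t = 0.000513667 / 0.000245174 = 2.10

2.10


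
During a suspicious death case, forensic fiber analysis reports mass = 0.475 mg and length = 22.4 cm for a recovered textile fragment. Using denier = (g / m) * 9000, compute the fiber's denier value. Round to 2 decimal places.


Denier calculation:
Mass in grams = 0.475 mg / 1000 = 0.000475 g
Length in meters = 22.4 cm / 100 = 0.224 m
Linear density = mass / length = 0.000475 / 0.224 = 0.00212054 g/m
Denier = (g/m) * 9000 = 0.00212054 * 9000 = 19.08

19.08


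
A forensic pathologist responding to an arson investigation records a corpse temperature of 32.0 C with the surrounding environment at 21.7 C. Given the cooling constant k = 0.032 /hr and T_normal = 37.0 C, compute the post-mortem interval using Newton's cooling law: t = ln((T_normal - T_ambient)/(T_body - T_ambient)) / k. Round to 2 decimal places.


Using Newton's law of cooling:
t = ln((T_normal - T_ambient) / (T_body - T_ambient)) / k
T_normal - T_ambient = 15.3
T_body - T_ambient = 10.3
Ratio = 1.485437
ln(ratio) = 0.395709
t = 0.395709 / 0.032 = 12.37 hours

12.37


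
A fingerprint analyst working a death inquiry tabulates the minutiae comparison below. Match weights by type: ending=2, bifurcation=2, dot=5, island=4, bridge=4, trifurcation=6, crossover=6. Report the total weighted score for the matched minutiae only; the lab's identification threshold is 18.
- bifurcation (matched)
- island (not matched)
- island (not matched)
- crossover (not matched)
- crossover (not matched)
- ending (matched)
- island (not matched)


Weighted minutiae match score:
  bifurcation: matched, +2 (running total 2)
  island: not matched, +0
  island: not matched, +0
  crossover: not matched, +0
  crossover: not matched, +0
  ending: matched, +2 (running total 4)
  island: not matched, +0
Total score = 4
Threshold = 18; verdict = inconclusive

4


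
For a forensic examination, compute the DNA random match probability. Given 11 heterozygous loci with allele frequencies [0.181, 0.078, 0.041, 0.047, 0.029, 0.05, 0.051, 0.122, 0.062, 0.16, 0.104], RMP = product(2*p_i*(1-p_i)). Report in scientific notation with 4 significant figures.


Computing RMP for 11 loci:
Locus 1: 2 * 0.181 * 0.819 = 0.296478
Locus 2: 2 * 0.078 * 0.922 = 0.143832
Locus 3: 2 * 0.041 * 0.959 = 0.078638
Locus 4: 2 * 0.047 * 0.953 = 0.089582
Locus 5: 2 * 0.029 * 0.971 = 0.056318
Locus 6: 2 * 0.05 * 0.95 = 0.095
Locus 7: 2 * 0.051 * 0.949 = 0.096798
Locus 8: 2 * 0.122 * 0.878 = 0.214232
Locus 9: 2 * 0.062 * 0.938 = 0.116312
Locus 10: 2 * 0.16 * 0.84 = 0.2688
Locus 11: 2 * 0.104 * 0.896 = 0.186368
RMP = 1.942e-10

1.942e-10


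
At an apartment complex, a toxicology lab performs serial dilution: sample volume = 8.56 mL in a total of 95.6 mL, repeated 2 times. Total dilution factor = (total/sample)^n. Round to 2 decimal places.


Dilution factor calculation:
Single dilution = V_total / V_sample = 95.6 / 8.56 ≈ 11.168224
Number of dilutions = 2
Total DF = (95.6 / 8.56)^2 (full precision, rounded at the end) = 124.73

124.73


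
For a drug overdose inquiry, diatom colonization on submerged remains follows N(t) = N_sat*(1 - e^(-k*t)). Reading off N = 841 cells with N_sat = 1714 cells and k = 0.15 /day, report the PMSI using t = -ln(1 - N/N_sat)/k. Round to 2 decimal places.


PMSI from diatom colonization curve:
N / N_sat = 841 / 1714 = 0.490665
1 - N/N_sat = 0.509335
ln(1 - N/N_sat) = -0.674649
t = -ln(1 - N/N_sat) / k = -(-0.674649) / 0.15 = 4.50 days

4.50


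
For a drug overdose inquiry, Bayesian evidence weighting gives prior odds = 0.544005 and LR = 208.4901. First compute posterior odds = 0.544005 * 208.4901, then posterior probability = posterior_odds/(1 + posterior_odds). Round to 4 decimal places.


Bayesian evidence evaluation:
Posterior odds = prior_odds * LR = 0.544005 * 208.4901 = 113.4197
Posterior probability = posterior_odds / (1 + posterior_odds)
= 113.4197 / (1 + 113.4197)
= 113.4197 / 114.4197
= 0.9913

0.9913


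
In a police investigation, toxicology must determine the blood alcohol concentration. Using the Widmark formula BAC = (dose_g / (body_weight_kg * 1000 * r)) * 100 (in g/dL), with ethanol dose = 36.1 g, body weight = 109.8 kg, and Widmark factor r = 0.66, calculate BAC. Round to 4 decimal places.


Applying the Widmark formula:
BAC = (dose_g / (body_wt * 1000 * r)) * 100
Denominator = 109.8 * 1000 * 0.66 = 72468
BAC = (36.1 / 72468) * 100
BAC = 0.0498 g/dL

0.0498


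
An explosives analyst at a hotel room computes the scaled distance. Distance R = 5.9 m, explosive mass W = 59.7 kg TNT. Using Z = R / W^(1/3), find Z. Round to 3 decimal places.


Scaled distance calculation:
W^(1/3) = 59.7^(1/3) = 3.908332
Z = R / W^(1/3) = 5.9 / 3.908332
Z = 1.510 m/kg^(1/3)

1.510


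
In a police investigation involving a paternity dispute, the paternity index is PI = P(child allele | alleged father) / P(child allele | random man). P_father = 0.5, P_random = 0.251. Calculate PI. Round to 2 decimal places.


Paternity Index calculation:
PI = P(allele|father) / P(allele|random)
PI = 0.5 / 0.251
PI = 1.99

1.99


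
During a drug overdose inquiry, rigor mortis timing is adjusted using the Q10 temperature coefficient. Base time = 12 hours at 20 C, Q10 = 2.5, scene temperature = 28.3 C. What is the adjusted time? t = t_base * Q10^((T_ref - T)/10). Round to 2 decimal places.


Rigor mortis time adjustment:
Exponent = (T_ref - T_actual) / 10 = (20 - 28.3) / 10 = -0.83
Q10 factor = 2.5^-0.83 = 0.46742
t_adjusted = 12 * 0.46742 = 5.61 hours

5.61


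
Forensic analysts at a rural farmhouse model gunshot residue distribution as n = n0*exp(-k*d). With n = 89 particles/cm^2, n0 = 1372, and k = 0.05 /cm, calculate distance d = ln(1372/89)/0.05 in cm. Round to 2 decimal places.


GSR distance calculation:
n0/n = 1372 / 89 = 15.41573
ln(n0/n) = 2.735388
d = 2.735388 / 0.05 = 54.71 cm

54.71


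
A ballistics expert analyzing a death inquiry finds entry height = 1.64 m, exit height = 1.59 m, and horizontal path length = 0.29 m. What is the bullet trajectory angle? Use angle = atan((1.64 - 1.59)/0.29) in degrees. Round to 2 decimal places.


Bullet trajectory angle:
Height difference = 1.64 - 1.59 = 0.05 m
angle = atan(0.05 / 0.29)
angle = atan(0.172414)
angle = 9.78 degrees

9.78


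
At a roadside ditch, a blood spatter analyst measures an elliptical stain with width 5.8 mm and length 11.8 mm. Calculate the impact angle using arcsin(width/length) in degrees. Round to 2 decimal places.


Blood spatter impact angle calculation:
width / length = 5.8 / 11.8 = 0.491525
angle = arcsin(0.491525)
angle = 29.44 degrees

29.44


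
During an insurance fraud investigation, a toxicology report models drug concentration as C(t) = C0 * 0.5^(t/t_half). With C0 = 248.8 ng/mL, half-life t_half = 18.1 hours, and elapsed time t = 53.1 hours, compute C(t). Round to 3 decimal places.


Drug concentration decay:
Number of half-lives = t / t_half = 53.1 / 18.1 = 2.933702
Decay factor = 0.5^2.933702 = 0.13087832
C(t) = 248.8 * 0.13087832 = 32.563 ng/mL

32.563


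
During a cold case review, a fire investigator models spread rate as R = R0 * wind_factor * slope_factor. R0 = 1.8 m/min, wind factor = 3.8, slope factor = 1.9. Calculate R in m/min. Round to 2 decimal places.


Fire spread rate calculation:
R = R0 * wind_factor * slope_factor
= 1.8 * 3.8 * 1.9
= 6.84 * 1.9
= 13.00 m/min

13.00


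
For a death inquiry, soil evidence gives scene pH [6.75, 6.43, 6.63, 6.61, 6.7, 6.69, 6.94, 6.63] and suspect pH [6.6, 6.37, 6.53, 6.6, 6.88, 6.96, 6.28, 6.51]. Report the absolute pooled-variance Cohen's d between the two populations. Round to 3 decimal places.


Pooled-variance Cohen's d for soil pH comparison:
Scene mean = 53.38 / 8 = 6.6725
Suspect mean = 52.73 / 8 = 6.59125
Scene sample variance s_s^2 = 0.020707
Suspect sample variance s_c^2 = 0.05367
Pooled variance = ((n_s-1)*s_s^2 + (n_c-1)*s_c^2) / (n_s + n_c - 2) = 0.037188
Pooled SD = sqrt(0.037188) = 0.192842
Mean difference = 0.08125
|d| = |0.08125| / 0.192842 = 0.421

0.421


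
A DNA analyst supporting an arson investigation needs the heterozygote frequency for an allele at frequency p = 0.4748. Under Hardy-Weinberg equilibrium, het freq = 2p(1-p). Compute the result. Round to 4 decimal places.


Hardy-Weinberg heterozygote frequency:
q = 1 - p = 1 - 0.4748 = 0.5252
2pq = 2 * 0.4748 * 0.5252 = 0.4987

0.4987


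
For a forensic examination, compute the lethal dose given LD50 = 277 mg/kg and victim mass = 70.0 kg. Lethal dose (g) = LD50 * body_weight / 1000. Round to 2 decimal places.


Lethal dose calculation:
Lethal dose = LD50 * body_weight / 1000
= 277 * 70.0 / 1000
= 19390 / 1000
= 19.39 g

19.39


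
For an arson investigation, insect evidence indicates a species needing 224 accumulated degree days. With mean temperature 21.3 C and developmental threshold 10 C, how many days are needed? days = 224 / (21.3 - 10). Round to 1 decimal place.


Insect development time:
Effective temperature = avg_temp - T_base = 21.3 - 10 = 11.3 C
Days = ADD / effective_temp = 224 / 11.3 = 19.8 days

19.8


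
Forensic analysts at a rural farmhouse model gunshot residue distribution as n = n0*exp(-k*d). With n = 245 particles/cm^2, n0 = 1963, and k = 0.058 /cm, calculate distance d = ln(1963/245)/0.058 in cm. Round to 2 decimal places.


GSR distance calculation:
n0/n = 1963 / 245 = 8.012245
ln(n0/n) = 2.080971
d = 2.080971 / 0.058 = 35.88 cm

35.88


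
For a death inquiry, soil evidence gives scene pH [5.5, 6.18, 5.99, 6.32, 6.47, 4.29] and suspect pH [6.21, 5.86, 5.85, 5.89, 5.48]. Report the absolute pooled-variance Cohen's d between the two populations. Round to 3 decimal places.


Pooled-variance Cohen's d for soil pH comparison:
Scene mean = 34.75 / 6 = 5.791667
Suspect mean = 29.29 / 5 = 5.858
Scene sample variance s_s^2 = 0.653897
Suspect sample variance s_c^2 = 0.06697
Pooled variance = ((n_s-1)*s_s^2 + (n_c-1)*s_c^2) / (n_s + n_c - 2) = 0.39304
Pooled SD = sqrt(0.39304) = 0.626929
Mean difference = -0.066333
|d| = |-0.066333| / 0.626929 = 0.106

0.106


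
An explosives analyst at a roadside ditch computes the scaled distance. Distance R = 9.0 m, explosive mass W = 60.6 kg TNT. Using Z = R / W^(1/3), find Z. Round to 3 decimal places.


Scaled distance calculation:
W^(1/3) = 60.6^(1/3) = 3.927874
Z = R / W^(1/3) = 9.0 / 3.927874
Z = 2.291 m/kg^(1/3)

2.291


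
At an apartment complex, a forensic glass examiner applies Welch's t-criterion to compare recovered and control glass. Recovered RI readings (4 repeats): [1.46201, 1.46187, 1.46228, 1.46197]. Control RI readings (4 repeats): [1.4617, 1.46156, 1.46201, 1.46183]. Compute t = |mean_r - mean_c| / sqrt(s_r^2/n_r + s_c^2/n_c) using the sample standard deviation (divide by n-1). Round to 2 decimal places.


Welch's t-criterion for glass RI comparison:
Recovered mean = sum / n_r = 5.84813 / 4 = 1.4620325
Control mean = sum / n_c = 5.8471 / 4 = 1.461775
Recovered sample variance s_r^2 = 3.06917e-08
Control sample variance s_c^2 = 3.67e-08
Welch SE (unpooled) = sqrt(s_r^2/n_r + s_c^2/n_c) = sqrt(7.67292e-09 + 9.175e-09) = sqrt(1.68479e-08) = 0.000129799
|mean_r - mean_c| = 0.0002575
t = 0.0002575 / 0.000129799 = 1.98

1.98


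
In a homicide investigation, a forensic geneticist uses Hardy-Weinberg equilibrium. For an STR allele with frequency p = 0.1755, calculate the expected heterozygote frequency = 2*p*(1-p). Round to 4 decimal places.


Hardy-Weinberg heterozygote frequency:
q = 1 - p = 1 - 0.1755 = 0.8245
2pq = 2 * 0.1755 * 0.8245 = 0.2894

0.2894


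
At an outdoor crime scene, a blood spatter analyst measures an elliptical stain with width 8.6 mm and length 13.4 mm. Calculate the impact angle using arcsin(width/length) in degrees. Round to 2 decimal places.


Blood spatter impact angle calculation:
width / length = 8.6 / 13.4 = 0.641791
angle = arcsin(0.641791)
angle = 39.93 degrees

39.93


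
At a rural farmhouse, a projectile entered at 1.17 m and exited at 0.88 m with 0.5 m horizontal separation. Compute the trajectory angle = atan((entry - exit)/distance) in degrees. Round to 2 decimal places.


Bullet trajectory angle:
Height difference = 1.17 - 0.88 = 0.29 m
angle = atan(0.29 / 0.5)
angle = atan(0.58)
angle = 30.11 degrees

30.11


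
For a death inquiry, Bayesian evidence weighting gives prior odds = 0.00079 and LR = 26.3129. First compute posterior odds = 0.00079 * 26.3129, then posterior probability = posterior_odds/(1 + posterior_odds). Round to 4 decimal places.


Bayesian evidence evaluation:
Posterior odds = prior_odds * LR = 0.00079 * 26.3129 = 0.02078719
Posterior probability = posterior_odds / (1 + posterior_odds)
= 0.02078719 / (1 + 0.02078719)
= 0.02078719 / 1.02078719
= 0.0204

0.0204


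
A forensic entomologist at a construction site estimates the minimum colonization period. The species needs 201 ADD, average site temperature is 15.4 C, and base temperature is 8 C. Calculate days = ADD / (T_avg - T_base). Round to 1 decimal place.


Insect development time:
Effective temperature = avg_temp - T_base = 15.4 - 8 = 7.4 C
Days = ADD / effective_temp = 201 / 7.4 = 27.2 days

27.2


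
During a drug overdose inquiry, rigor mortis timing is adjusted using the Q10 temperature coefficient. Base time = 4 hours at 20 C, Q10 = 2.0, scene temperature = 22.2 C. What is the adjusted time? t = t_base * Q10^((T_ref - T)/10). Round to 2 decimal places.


Rigor mortis time adjustment:
Exponent = (T_ref - T_actual) / 10 = (20 - 22.2) / 10 = -0.22
Q10 factor = 2.0^-0.22 = 0.85857
t_adjusted = 4 * 0.85857 = 3.43 hours

3.43


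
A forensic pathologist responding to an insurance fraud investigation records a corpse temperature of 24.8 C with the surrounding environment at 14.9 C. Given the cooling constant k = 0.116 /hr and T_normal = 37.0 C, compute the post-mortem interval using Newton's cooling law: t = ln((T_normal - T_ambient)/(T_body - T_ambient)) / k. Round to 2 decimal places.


Using Newton's law of cooling:
t = ln((T_normal - T_ambient) / (T_body - T_ambient)) / k
T_normal - T_ambient = 22.1
T_body - T_ambient = 9.9
Ratio = 2.232323
ln(ratio) = 0.803043
t = 0.803043 / 0.116 = 6.92 hours

6.92


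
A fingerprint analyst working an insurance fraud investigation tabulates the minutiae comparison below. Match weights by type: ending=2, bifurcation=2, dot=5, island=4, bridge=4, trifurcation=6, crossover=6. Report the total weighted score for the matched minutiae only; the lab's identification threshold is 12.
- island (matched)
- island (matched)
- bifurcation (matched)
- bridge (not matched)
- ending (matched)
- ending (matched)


Weighted minutiae match score:
  island: matched, +4 (running total 4)
  island: matched, +4 (running total 8)
  bifurcation: matched, +2 (running total 10)
  bridge: not matched, +0
  ending: matched, +2 (running total 12)
  ending: matched, +2 (running total 14)
Total score = 14
Threshold = 12; verdict = identification

14


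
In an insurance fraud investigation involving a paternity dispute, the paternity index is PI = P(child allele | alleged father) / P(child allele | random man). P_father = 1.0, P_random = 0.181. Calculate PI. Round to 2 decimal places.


Paternity Index calculation:
PI = P(allele|father) / P(allele|random)
PI = 1.0 / 0.181
PI = 5.52

5.52


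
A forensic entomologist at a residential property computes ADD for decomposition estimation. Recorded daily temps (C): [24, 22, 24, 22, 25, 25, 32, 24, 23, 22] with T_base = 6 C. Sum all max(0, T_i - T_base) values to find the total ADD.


Computing ADD day by day:
Day 1: max(0, 24 - 6) = 18
Day 2: max(0, 22 - 6) = 16
Day 3: max(0, 24 - 6) = 18
Day 4: max(0, 22 - 6) = 16
Day 5: max(0, 25 - 6) = 19
Day 6: max(0, 25 - 6) = 19
Day 7: max(0, 32 - 6) = 26
Day 8: max(0, 24 - 6) = 18
Day 9: max(0, 23 - 6) = 17
Day 10: max(0, 22 - 6) = 16
Total ADD = 183

183


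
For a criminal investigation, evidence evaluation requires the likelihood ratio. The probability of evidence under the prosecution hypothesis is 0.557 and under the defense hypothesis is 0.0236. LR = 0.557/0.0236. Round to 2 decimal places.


Likelihood ratio calculation:
LR = P(E|Hp) / P(E|Hd)
LR = 0.557 / 0.0236
LR = 23.60

23.60


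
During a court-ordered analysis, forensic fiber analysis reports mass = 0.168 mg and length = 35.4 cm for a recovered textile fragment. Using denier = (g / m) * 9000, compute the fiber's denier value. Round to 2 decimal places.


Denier calculation:
Mass in grams = 0.168 mg / 1000 = 0.000168 g
Length in meters = 35.4 cm / 100 = 0.354 m
Linear density = mass / length = 0.000168 / 0.354 = 0.00047458 g/m
Denier = (g/m) * 9000 = 0.00047458 * 9000 = 4.27

4.27


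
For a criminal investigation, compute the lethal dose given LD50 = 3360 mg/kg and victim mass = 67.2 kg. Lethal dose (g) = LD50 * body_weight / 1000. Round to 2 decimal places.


Lethal dose calculation:
Lethal dose = LD50 * body_weight / 1000
= 3360 * 67.2 / 1000
= 225792 / 1000
= 225.79 g

225.79


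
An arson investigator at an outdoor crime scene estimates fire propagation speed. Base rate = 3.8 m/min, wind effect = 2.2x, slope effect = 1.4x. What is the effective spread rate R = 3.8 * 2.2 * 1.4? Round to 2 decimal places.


Fire spread rate calculation:
R = R0 * wind_factor * slope_factor
= 3.8 * 2.2 * 1.4
= 8.36 * 1.4
= 11.70 m/min

11.70


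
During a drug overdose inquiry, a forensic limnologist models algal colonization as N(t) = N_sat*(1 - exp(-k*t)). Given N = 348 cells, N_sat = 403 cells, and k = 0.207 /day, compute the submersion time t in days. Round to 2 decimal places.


PMSI from diatom colonization curve:
N / N_sat = 348 / 403 = 0.863524
1 - N/N_sat = 0.136476
ln(1 - N/N_sat) = -1.991607
t = -ln(1 - N/N_sat) / k = -(-1.991607) / 0.207 = 9.62 days

9.62


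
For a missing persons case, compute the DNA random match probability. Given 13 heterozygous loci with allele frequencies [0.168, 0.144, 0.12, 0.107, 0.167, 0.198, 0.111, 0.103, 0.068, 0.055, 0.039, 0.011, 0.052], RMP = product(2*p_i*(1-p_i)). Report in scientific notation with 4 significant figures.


Computing RMP for 13 loci:
Locus 1: 2 * 0.168 * 0.832 = 0.279552
Locus 2: 2 * 0.144 * 0.856 = 0.246528
Locus 3: 2 * 0.12 * 0.88 = 0.2112
Locus 4: 2 * 0.107 * 0.893 = 0.191102
Locus 5: 2 * 0.167 * 0.833 = 0.278222
Locus 6: 2 * 0.198 * 0.802 = 0.317592
Locus 7: 2 * 0.111 * 0.889 = 0.197358
Locus 8: 2 * 0.103 * 0.897 = 0.184782
Locus 9: 2 * 0.068 * 0.932 = 0.126752
Locus 10: 2 * 0.055 * 0.945 = 0.10395
Locus 11: 2 * 0.039 * 0.961 = 0.074958
Locus 12: 2 * 0.011 * 0.989 = 0.021758
Locus 13: 2 * 0.052 * 0.948 = 0.098592
RMP = 1.899e-11

1.899e-11


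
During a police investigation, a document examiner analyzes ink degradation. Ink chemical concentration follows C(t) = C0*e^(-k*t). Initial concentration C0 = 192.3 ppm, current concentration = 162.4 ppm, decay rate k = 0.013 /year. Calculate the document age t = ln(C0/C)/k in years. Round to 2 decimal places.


Document age estimation:
C0/C = 192.3 / 162.4 = 1.184113
ln(C0/C) = 0.168994
t = 0.168994 / 0.013 = 13.00 years

13.00


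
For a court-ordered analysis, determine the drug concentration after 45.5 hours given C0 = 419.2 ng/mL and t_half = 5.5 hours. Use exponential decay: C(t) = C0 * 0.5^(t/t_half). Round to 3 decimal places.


Drug concentration decay:
Number of half-lives = t / t_half = 45.5 / 5.5 = 8.272727
Decay factor = 0.5^8.272727 = 0.00323341
C(t) = 419.2 * 0.00323341 = 1.355 ng/mL

1.355


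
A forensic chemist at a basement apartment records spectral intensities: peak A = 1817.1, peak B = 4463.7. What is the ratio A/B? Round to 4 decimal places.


Spectral peak ratio:
Peak A = 1817.1 counts
Peak B = 4463.7 counts
Ratio = 1817.1 / 4463.7 = 0.4071

0.4071


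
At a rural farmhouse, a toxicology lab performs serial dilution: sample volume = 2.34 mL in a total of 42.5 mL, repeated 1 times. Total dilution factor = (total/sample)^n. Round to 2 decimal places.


Dilution factor calculation:
Single dilution = V_total / V_sample = 42.5 / 2.34 ≈ 18.162393
Number of dilutions = 1
Total DF = (42.5 / 2.34)^1 (full precision, rounded at the end) = 18.16

18.16


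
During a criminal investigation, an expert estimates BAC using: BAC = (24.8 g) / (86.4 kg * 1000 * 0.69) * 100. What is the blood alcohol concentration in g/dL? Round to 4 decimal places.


Applying the Widmark formula:
BAC = (dose_g / (body_wt * 1000 * r)) * 100
Denominator = 86.4 * 1000 * 0.69 = 59616
BAC = (24.8 / 59616) * 100
BAC = 0.0416 g/dL

0.0416


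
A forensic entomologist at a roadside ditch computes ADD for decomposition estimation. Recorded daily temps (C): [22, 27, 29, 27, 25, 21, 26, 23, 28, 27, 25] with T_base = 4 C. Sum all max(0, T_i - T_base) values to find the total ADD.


Computing ADD day by day:
Day 1: max(0, 22 - 4) = 18
Day 2: max(0, 27 - 4) = 23
Day 3: max(0, 29 - 4) = 25
Day 4: max(0, 27 - 4) = 23
Day 5: max(0, 25 - 4) = 21
Day 6: max(0, 21 - 4) = 17
Day 7: max(0, 26 - 4) = 22
Day 8: max(0, 23 - 4) = 19
Day 9: max(0, 28 - 4) = 24
Day 10: max(0, 27 - 4) = 23
Day 11: max(0, 25 - 4) = 21
Total ADD = 236

236


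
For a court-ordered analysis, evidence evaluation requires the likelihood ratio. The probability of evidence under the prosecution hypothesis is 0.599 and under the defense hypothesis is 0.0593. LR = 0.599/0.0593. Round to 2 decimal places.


Likelihood ratio calculation:
LR = P(E|Hp) / P(E|Hd)
LR = 0.599 / 0.0593
LR = 10.10

10.10


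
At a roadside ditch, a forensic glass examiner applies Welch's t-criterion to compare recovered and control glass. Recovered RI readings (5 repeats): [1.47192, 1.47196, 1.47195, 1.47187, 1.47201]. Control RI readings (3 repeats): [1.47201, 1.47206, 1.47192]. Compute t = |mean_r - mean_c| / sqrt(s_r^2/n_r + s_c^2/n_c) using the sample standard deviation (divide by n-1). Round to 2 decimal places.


Welch's t-criterion for glass RI comparison:
Recovered mean = sum / n_r = 7.35971 / 5 = 1.471942
Control mean = sum / n_c = 4.41599 / 3 = 1.4719967
Recovered sample variance s_r^2 = 2.67e-09
Control sample variance s_c^2 = 5.03333e-09
Welch SE (unpooled) = sqrt(s_r^2/n_r + s_c^2/n_c) = sqrt(5.34e-10 + 1.67778e-09) = sqrt(2.21178e-09) = 4.70296e-05
|mean_r - mean_c| = 5.46667e-05
t = 5.46667e-05 / 4.70296e-05 = 1.16

1.16


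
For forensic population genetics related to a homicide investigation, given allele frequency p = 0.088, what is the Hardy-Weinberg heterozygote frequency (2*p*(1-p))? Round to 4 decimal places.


Hardy-Weinberg heterozygote frequency:
q = 1 - p = 1 - 0.088 = 0.912
2pq = 2 * 0.088 * 0.912 = 0.1605

0.1605


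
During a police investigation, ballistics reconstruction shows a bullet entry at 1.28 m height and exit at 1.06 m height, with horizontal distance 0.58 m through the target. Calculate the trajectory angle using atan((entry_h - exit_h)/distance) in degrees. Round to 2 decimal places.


Bullet trajectory angle:
Height difference = 1.28 - 1.06 = 0.22 m
angle = atan(0.22 / 0.58)
angle = atan(0.37931)
angle = 20.77 degrees

20.77


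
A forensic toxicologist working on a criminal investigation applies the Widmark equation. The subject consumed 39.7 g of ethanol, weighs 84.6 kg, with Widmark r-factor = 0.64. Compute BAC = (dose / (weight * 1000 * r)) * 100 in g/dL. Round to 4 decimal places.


Applying the Widmark formula:
BAC = (dose_g / (body_wt * 1000 * r)) * 100
Denominator = 84.6 * 1000 * 0.64 = 54144
BAC = (39.7 / 54144) * 100
BAC = 0.0733 g/dL

0.0733


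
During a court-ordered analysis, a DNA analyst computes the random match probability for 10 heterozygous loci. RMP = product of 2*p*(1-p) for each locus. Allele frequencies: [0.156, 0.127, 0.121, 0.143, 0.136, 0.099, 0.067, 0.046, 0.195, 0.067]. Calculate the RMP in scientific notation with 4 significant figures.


Computing RMP for 10 loci:
Locus 1: 2 * 0.156 * 0.844 = 0.263328
Locus 2: 2 * 0.127 * 0.873 = 0.221742
Locus 3: 2 * 0.121 * 0.879 = 0.212718
Locus 4: 2 * 0.143 * 0.857 = 0.245102
Locus 5: 2 * 0.136 * 0.864 = 0.235008
Locus 6: 2 * 0.099 * 0.901 = 0.178398
Locus 7: 2 * 0.067 * 0.933 = 0.125022
Locus 8: 2 * 0.046 * 0.954 = 0.087768
Locus 9: 2 * 0.195 * 0.805 = 0.31395
Locus 10: 2 * 0.067 * 0.933 = 0.125022
RMP = 5.497e-08

5.497e-08


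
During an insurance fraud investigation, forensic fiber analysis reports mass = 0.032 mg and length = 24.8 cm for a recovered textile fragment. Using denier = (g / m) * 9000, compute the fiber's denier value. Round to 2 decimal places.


Denier calculation:
Mass in grams = 0.032 mg / 1000 = 0.000032 g
Length in meters = 24.8 cm / 100 = 0.248 m
Linear density = mass / length = 0.000032 / 0.248 = 0.00012903 g/m
Denier = (g/m) * 9000 = 0.00012903 * 9000 = 1.16

1.16


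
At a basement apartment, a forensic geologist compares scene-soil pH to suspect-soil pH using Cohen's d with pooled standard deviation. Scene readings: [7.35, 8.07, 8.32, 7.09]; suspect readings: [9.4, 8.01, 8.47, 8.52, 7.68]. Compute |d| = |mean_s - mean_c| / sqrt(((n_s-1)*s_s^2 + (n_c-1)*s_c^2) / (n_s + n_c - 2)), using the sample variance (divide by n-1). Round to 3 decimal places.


Pooled-variance Cohen's d for soil pH comparison:
Scene mean = 30.83 / 4 = 7.7075
Suspect mean = 42.08 / 5 = 8.416
Scene sample variance s_s^2 = 0.338558
Suspect sample variance s_c^2 = 0.42213
Pooled variance = ((n_s-1)*s_s^2 + (n_c-1)*s_c^2) / (n_s + n_c - 2) = 0.386314
Pooled SD = sqrt(0.386314) = 0.621542
Mean difference = -0.7085
|d| = |-0.7085| / 0.621542 = 1.140

1.140


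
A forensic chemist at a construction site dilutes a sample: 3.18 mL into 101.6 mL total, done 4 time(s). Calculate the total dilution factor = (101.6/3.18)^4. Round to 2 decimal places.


Dilution factor calculation:
Single dilution = V_total / V_sample = 101.6 / 3.18 ≈ 31.949686
Number of dilutions = 4
Total DF = (101.6 / 3.18)^4 (full precision, rounded at the end) = 1041996.72

1041996.72


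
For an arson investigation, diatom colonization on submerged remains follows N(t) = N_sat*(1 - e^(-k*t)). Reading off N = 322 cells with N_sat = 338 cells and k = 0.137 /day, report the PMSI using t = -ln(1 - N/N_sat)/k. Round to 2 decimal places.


PMSI from diatom colonization curve:
N / N_sat = 322 / 338 = 0.952663
1 - N/N_sat = 0.047337
ln(1 - N/N_sat) = -3.050463
t = -ln(1 - N/N_sat) / k = -(-3.050463) / 0.137 = 22.27 days

22.27


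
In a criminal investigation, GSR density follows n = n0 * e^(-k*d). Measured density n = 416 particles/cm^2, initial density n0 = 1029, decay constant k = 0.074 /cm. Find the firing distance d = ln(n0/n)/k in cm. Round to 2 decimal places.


GSR distance calculation:
n0/n = 1029 / 416 = 2.473558
ln(n0/n) = 0.905658
d = 0.905658 / 0.074 = 12.24 cm

12.24


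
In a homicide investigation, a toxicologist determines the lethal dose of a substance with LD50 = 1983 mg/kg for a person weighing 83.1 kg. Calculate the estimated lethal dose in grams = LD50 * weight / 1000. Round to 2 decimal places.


Lethal dose calculation:
Lethal dose = LD50 * body_weight / 1000
= 1983 * 83.1 / 1000
= 164787.3 / 1000
= 164.79 g

164.79


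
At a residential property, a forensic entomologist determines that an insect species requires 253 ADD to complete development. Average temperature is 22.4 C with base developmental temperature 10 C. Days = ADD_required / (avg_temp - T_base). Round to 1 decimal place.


Insect development time:
Effective temperature = avg_temp - T_base = 22.4 - 10 = 12.4 C
Days = ADD / effective_temp = 253 / 12.4 = 20.4 days

20.4


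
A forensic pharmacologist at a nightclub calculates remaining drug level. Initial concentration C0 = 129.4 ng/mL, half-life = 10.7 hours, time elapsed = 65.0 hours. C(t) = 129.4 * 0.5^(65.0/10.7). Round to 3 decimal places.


Drug concentration decay:
Number of half-lives = t / t_half = 65.0 / 10.7 = 6.074766
Decay factor = 0.5^6.074766 = 0.01483588
C(t) = 129.4 * 0.01483588 = 1.920 ng/mL

1.920


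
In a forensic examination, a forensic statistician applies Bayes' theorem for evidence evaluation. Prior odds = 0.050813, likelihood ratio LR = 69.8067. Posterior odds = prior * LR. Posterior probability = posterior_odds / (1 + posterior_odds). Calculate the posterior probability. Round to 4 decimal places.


Bayesian evidence evaluation:
Posterior odds = prior_odds * LR = 0.050813 * 69.8067 = 3.547088
Posterior probability = posterior_odds / (1 + posterior_odds)
= 3.547088 / (1 + 3.547088)
= 3.547088 / 4.547088
= 0.7801

0.7801


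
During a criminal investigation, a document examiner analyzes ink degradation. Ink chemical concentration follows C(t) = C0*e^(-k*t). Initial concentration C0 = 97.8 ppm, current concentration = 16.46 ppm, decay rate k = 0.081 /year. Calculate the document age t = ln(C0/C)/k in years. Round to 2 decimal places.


Document age estimation:
C0/C = 97.8 / 16.46 = 5.941677
ln(C0/C) = 1.781991
t = 1.781991 / 0.081 = 22.00 years

22.00


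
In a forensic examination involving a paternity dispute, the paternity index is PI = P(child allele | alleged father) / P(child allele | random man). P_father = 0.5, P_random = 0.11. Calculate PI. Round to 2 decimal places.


Paternity Index calculation:
PI = P(allele|father) / P(allele|random)
PI = 0.5 / 0.11
PI = 4.55

4.55
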